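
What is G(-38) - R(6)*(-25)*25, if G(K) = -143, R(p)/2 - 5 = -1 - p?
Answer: -2643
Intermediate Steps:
R(p) = 8 - 2*p (R(p) = 10 + 2*(-1 - p) = 10 + (-2 - 2*p) = 8 - 2*p)
G(-38) - R(6)*(-25)*25 = -143 - (8 - 2*6)*(-25)*25 = -143 - (8 - 12)*(-25)*25 = -143 - (-4*(-25))*25 = -143 - 100*25 = -143 - 1*2500 = -143 - 2500 = -2643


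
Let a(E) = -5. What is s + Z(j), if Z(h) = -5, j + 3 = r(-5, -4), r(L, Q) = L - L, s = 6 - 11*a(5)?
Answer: 56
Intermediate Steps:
s = 61 (s = 6 - 11*(-5) = 6 + 55 = 61)
r(L, Q) = 0
j = -3 (j = -3 + 0 = -3)
s + Z(j) = 61 - 5 = 56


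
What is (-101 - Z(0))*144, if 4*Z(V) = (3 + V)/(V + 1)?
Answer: -14652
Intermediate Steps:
Z(V) = (3 + V)/(4*(1 + V)) (Z(V) = ((3 + V)/(V + 1))/4 = ((3 + V)/(1 + V))/4 = (3 + V)/(4*(1 + V)))
(-101 - Z(0))*144 = (-101 - (3 + 0)/(4*(1 + 0)))*144 = (-101 - 3/(4*1))*144 = (-101 - 3/4)*144 = (-101 - 1*¾)*144 = (-101 - ¾)*144 = -407/4*144 = -14652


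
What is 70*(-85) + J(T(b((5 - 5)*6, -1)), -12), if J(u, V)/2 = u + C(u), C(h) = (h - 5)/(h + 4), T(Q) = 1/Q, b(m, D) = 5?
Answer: -208316/35 ≈ -5951.9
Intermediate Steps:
C(h) = (-5 + h)/(4 + h)
J(u, V) = 2*u + 2*(-5 + u)/(4 + u) (J(u, V) = 2*(u + (-5 + u)/(4 + u)) = 2*u + 2*(-5 + u)/(4 + u))
70*(-85) + J(T(b((5 - 5)*6, -1)), -12) = 70*(-85) + 2*(-5 + (1/5)**2 + 5/5)/(4 + 1/5) = -5950 + 2*(-5 + (1/5)**2 + 5*(1/5))/(4 + 1/5) = -5950 + 2*(-5 + 1/25 + 1)/(21/5) = -5950 + 2*(5/21)*(-99/25) = -5950 - 66/35 = -208316/35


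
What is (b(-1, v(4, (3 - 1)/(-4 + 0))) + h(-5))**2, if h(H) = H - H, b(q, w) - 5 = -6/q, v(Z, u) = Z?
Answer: 121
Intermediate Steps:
b(q, w) = 5 - 6/q
h(H) = 0
(b(-1, v(4, (3 - 1)/(-4 + 0))) + h(-5))**2 = ((5 - 6/(-1)) + 0)**2 = ((5 - 6*(-1)) + 0)**2 = ((5 + 6) + 0)**2 = (11 + 0)**2 = 11**2 = 121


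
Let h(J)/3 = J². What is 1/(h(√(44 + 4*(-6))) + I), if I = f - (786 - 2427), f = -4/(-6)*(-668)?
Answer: 3/3767 ≈ 0.00079639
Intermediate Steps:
f = -1336/3 (f = -4*(-⅙)*(-668) = (⅔)*(-668) = -1336/3 ≈ -445.33)
h(J) = 3*J²
I = 3587/3 (I = -1336/3 - (786 - 2427) = -1336/3 - 1*(-1641) = -1336/3 + 1641 = 3587/3 ≈ 1195.7)
1/(h(√(44 + 4*(-6))) + I) = 1/(3*(√(44 + 4*(-6)))² + 3587/3) = 1/(3*(√(44 - 24))² + 3587/3) = 1/(3*(√20)² + 3587/3) = 1/(3*(2*√5)² + 3587/3) = 1/(3*20 + 3587/3) = 1/(60 + 3587/3) = 1/(3767/3) = 3/3767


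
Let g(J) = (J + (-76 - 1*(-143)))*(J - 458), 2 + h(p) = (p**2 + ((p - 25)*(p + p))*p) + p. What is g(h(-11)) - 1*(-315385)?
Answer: 77677679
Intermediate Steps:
h(p) = -2 + p + p**2 + 2*p**2*(-25 + p) (h(p) = -2 + ((p**2 + ((p - 25)*(p + p))*p) + p) = -2 + ((p**2 + ((-25 + p)*(2*p))*p) + p) = -2 + ((p**2 + (2*p*(-25 + p))*p) + p) = -2 + ((p**2 + 2*p**2*(-25 + p)) + p) = -2 + (p + p**2 + 2*p**2*(-25 + p)) = -2 + p + p**2 + 2*p**2*(-25 + p))
g(J) = (-458 + J)*(67 + J) (g(J) = (J + (-76 + 143))*(-458 + J) = (J + 67)*(-458 + J) = (67 + J)*(-458 + J) = (-458 + J)*(67 + J))
g(h(-11)) - 1*(-315385) = (-30686 + (-2 - 11 - 49*(-11)**2 + 2*(-11)**3)**2 - 391*(-2 - 11 - 49*(-11)**2 + 2*(-11)**3)) - 1*(-315385) = (-30686 + (-2 - 11 - 49*121 + 2*(-1331))**2 - 391*(-2 - 11 - 49*121 + 2*(-1331))) + 315385 = (-30686 + (-2 - 11 - 5929 - 2662)**2 - 391*(-2 - 11 - 5929 - 2662)) + 315385 = (-30686 + (-8604)**2 - 391*(-8604)) + 315385 = (-30686 + 74028816 + 3364164) + 315385 = 77362294 + 315385 = 77677679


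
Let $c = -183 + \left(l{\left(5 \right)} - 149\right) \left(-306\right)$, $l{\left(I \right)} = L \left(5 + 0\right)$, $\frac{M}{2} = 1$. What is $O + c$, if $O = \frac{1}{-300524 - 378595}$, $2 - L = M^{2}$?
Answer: $\frac{32917577048}{679119} \approx 48471.0$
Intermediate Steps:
$M = 2$ ($M = 2 \cdot 1 = 2$)
$L = -2$ ($L = 2 - 2^{2} = 2 - 4 = -2$)
$l{\left(I \right)} = -10$ ($l{\left(I \right)} = - 2 \left(5 + 0\right) = \left(-2\right) 5 = -10$)
$O = - \frac{1}{679119}$ ($O = \frac{1}{-679119} = - \frac{1}{679119} \approx -1.4725 \cdot 10^{-6}$)
$c = 48471$ ($c = -183 + \left(-10 - 149\right) \left(-306\right) = -183 - -48654 = -183 + 48654 = 48471$)
$O + c = - \frac{1}{679119} + 48471 = \frac{32917577048}{679119}$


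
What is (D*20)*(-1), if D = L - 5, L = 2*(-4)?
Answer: 260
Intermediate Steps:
L = -8
D = -13 (D = -8 - 5 = -13)
(D*20)*(-1) = -13*20*(-1) = -260*(-1) = 260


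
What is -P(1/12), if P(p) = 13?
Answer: -13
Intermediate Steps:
-P(1/12) = -1*13 = -13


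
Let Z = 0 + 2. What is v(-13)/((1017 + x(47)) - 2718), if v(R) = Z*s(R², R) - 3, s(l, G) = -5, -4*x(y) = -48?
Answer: 13/1689 ≈ 0.0076969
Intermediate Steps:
x(y) = 12 (x(y) = -¼*(-48) = 12)
Z = 2
v(R) = -13 (v(R) = 2*(-5) - 3 = -10 - 3 = -13)
v(-13)/((1017 + x(47)) - 2718) = -13/((1017 + 12) - 2718) = -13/(1029 - 2718) = -13/(-1689) = -13*(-1/1689) = 13/1689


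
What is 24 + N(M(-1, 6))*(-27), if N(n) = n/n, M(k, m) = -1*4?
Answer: -3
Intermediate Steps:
M(k, m) = -4
N(n) = 1
24 + N(M(-1, 6))*(-27) = 24 + 1*(-27) = 24 - 27 = -3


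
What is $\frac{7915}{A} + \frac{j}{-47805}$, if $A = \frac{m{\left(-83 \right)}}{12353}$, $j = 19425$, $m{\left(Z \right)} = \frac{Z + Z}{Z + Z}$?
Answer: $\frac{311605720770}{3187} \approx 9.7774 \cdot 10^{7}$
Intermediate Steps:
$m{\left(Z \right)} = 1$ ($m{\left(Z \right)} = \frac{2 Z}{2 Z} = 2 Z \frac{1}{2 Z} = 1$)
$A = \frac{1}{12353}$ ($A = 1 \cdot \frac{1}{12353} = \frac{1}{12353} \approx 8.0952 \cdot 10^{-5}$)
$\frac{7915}{A} + \frac{j}{-47805} = 7915 \frac{1}{\frac{1}{12353}} + \frac{19425}{-47805} = 7915 \cdot 12353 + 19425 \left(- \frac{1}{47805}\right) = 97773995 - \frac{1295}{3187} = \frac{311605720770}{3187}$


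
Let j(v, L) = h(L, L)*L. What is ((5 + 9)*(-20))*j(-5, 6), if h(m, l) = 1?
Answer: -1680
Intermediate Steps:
j(v, L) = L (j(v, L) = 1*L = L)
((5 + 9)*(-20))*j(-5, 6) = ((5 + 9)*(-20))*6 = (14*(-20))*6 = -280*6 = -1680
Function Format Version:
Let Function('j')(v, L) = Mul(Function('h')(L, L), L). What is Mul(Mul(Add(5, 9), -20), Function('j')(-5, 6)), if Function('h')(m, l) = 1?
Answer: -1680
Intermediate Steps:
Function('j')(v, L) = L (Function('j')(v, L) = Mul(1, L) = L)
Mul(Mul(Add(5, 9), -20), Function('j')(-5, 6)) = Mul(Mul(Add(5, 9), -20), 6) = Mul(Mul(14, -20), 6) = Mul(-280, 6) = -1680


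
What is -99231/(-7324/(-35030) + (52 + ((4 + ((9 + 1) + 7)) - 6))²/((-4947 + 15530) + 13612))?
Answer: -1682066367927/6689077 ≈ -2.5146e+5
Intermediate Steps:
-99231/(-7324/(-35030) + (52 + ((4 + ((9 + 1) + 7)) - 6))²/((-4947 + 15530) + 13612)) = -99231/(-7324*(-1/35030) + (52 + ((4 + (10 + 7)) - 6))²/(10583 + 13612)) = -99231/(3662/17515 + (52 + ((4 + 17) - 6))²/24195) = -99231/(3662/17515 + (52 + (21 - 6))²*(1/24195)) = -99231/(3662/17515 + (52 + 15)²*(1/24195)) = -99231/(3662/17515 + 67²*(1/24195)) = -99231/(3662/17515 + 4489*(1/24195)) = -99231/(3662/17515 + 4489/24195) = -99231/6689077/16951017 = -99231*16951017/6689077 = -1682066367927/6689077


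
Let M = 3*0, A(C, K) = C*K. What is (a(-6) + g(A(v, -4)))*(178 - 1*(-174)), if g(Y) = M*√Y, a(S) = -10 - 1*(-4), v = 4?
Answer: -2112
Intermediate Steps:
a(S) = -6 (a(S) = -10 + 4 = -6)
M = 0
g(Y) = 0 (g(Y) = 0*√Y = 0)
(a(-6) + g(A(v, -4)))*(178 - 1*(-174)) = (-6 + 0)*(178 - 1*(-174)) = -6*(178 + 174) = -6*352 = -2112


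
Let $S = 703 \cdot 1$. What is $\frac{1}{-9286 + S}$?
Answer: $- \frac{1}{8583} \approx -0.00011651$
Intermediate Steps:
$S = 703$
$\frac{1}{-9286 + S} = \frac{1}{-9286 + 703} = \frac{1}{-8583} = - \frac{1}{8583}$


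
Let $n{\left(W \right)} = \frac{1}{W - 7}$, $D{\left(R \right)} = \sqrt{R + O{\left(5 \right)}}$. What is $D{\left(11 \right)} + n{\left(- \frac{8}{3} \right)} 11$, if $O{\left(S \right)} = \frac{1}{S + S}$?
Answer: $- \frac{33}{29} + \frac{\sqrt{1110}}{10} \approx 2.1937$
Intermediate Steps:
$O{\left(S \right)} = \frac{1}{2 S}$
$D{\left(R \right)} = \sqrt{\frac{1}{10} + R}$ ($D{\left(R \right)} = \sqrt{R + \frac{1}{2 \cdot 5}} = \sqrt{R + \frac{1}{2} \cdot \frac{1}{5}} = \sqrt{R + \frac{1}{10}} = \sqrt{\frac{1}{10} + R}$)
$n{\left(W \right)} = \frac{1}{-7 + W}$
$D{\left(11 \right)} + n{\left(- \frac{8}{3} \right)} 11 = \frac{\sqrt{10 + 100 \cdot 11}}{10} + \frac{1}{-7 - \frac{8}{3}} \cdot 11 = \frac{\sqrt{10 + 1100}}{10} + \frac{1}{-7 - \frac{8}{3}} \cdot 11 = \frac{\sqrt{1110}}{10} + \frac{1}{-7 - \frac{8}{3}} \cdot 11 = \frac{\sqrt{1110}}{10} + \frac{1}{- \frac{29}{3}} \cdot 11 = \frac{\sqrt{1110}}{10} - \frac{33}{29} = - \frac{33}{29} + \frac{\sqrt{1110}}{10}$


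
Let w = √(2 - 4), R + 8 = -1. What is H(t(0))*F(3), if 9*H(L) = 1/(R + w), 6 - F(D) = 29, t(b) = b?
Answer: 23/83 + 23*I*√2/747 ≈ 0.27711 + 0.043543*I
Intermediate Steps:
R = -9 (R = -8 - 1 = -9)
F(D) = -23 (F(D) = 6 - 1*29 = 6 - 29 = -23)
w = I*√2 (w = √(-2) = I*√2 ≈ 1.4142*I)
H(L) = 1/(9*(-9 + I*√2))
H(t(0))*F(3) = (-1/83 - I*√2/747)*(-23) = 23/83 + 23*I*√2/747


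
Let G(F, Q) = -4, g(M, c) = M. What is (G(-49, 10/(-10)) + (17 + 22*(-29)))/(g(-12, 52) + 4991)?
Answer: -625/4979 ≈ -0.12553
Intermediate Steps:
(G(-49, 10/(-10)) + (17 + 22*(-29)))/(g(-12, 52) + 4991) = (-4 + (17 + 22*(-29)))/(-12 + 4991) = (-4 + (17 - 638))/4979 = (-4 - 621)*(1/4979) = -625*1/4979 = -625/4979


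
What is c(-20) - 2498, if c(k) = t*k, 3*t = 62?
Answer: -8734/3 ≈ -2911.3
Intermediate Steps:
t = 62/3 (t = (1/3)*62 = 62/3 ≈ 20.667)
c(k) = 62*k/3
c(-20) - 2498 = (62/3)*(-20) - 2498 = -1240/3 - 2498 = -8734/3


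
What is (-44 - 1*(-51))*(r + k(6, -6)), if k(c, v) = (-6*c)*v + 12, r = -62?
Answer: 1162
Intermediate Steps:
k(c, v) = 12 - 6*c*v (k(c, v) = -6*c*v + 12 = 12 - 6*c*v)
(-44 - 1*(-51))*(r + k(6, -6)) = (-44 - 1*(-51))*(-62 + (12 - 6*6*(-6))) = (-44 + 51)*(-62 + (12 + 216)) = 7*(-62 + 228) = 7*166 = 1162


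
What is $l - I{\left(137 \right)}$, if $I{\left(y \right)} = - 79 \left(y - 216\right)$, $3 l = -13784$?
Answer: $- \frac{32507}{3} \approx -10836.0$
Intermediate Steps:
$l = - \frac{13784}{3}$ ($l = \frac{1}{3} \left(-13784\right) = - \frac{13784}{3} \approx -4594.7$)
$I{\left(y \right)} = 17064 - 79 y$ ($I{\left(y \right)} = - 79 \left(-216 + y\right) = 17064 - 79 y$)
$l - I{\left(137 \right)} = - \frac{13784}{3} - \left(17064 - 10823\right) = - \frac{13784}{3} - 6241 = - \frac{32507}{3}$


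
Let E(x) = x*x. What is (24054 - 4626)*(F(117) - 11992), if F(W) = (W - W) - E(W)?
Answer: -498930468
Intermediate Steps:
E(x) = x²
F(W) = -W² (F(W) = (W - W) - W² = 0 - W² = -W²)
(24054 - 4626)*(F(117) - 11992) = (24054 - 4626)*(-1*117² - 11992) = 19428*(-1*13689 - 11992) = 19428*(-13689 - 11992) = 19428*(-25681) = -498930468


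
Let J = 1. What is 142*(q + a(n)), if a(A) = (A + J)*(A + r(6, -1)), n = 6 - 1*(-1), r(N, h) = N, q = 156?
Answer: 36920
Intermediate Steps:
n = 7 (n = 6 + 1 = 7)
a(A) = (1 + A)*(6 + A) (a(A) = (A + 1)*(A + 6) = (1 + A)*(6 + A))
142*(q + a(n)) = 142*(156 + (6 + 7² + 7*7)) = 142*(156 + (6 + 49 + 49)) = 142*(156 + 104) = 142*260 = 36920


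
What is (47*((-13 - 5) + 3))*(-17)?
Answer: 11985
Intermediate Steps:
(47*((-13 - 5) + 3))*(-17) = (47*(-18 + 3))*(-17) = (47*(-15))*(-17) = -705*(-17) = 11985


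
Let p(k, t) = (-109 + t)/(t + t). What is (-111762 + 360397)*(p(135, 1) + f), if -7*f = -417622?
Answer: 103741461940/7 ≈ 1.4820e+10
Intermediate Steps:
f = 417622/7 (f = -1/7*(-417622) = 417622/7 ≈ 59660.)
p(k, t) = (-109 + t)/(2*t) (p(k, t) = (-109 + t)/((2*t)) = (-109 + t)*(1/(2*t)) = (-109 + t)/(2*t))
(-111762 + 360397)*(p(135, 1) + f) = (-111762 + 360397)*((1/2)*(-109 + 1)/1 + 417622/7) = 248635*((1/2)*1*(-108) + 417622/7) = 248635*(-54 + 417622/7) = 248635*(417244/7) = 103741461940/7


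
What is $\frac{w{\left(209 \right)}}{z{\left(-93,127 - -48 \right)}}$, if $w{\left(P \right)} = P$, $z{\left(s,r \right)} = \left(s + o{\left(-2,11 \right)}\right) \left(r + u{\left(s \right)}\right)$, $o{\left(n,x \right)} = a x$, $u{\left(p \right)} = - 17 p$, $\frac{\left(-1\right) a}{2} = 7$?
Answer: $- \frac{11}{22828} \approx -0.00048186$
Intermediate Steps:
$a = -14$ ($a = \left(-2\right) 7 = -14$)
$o{\left(n,x \right)} = - 14 x$
$z{\left(s,r \right)} = \left(-154 + s\right) \left(r - 17 s\right)$ ($z{\left(s,r \right)} = \left(s - 154\right) \left(r - 17 s\right) = \left(-154 + s\right) \left(r - 17 s\right)$)
$\frac{w{\left(209 \right)}}{z{\left(-93,127 - -48 \right)}} = \frac{209}{- 154 \left(127 - -48\right) - 17 \left(-93\right)^{2} + 2618 \left(-93\right) + \left(127 - -48\right) \left(-93\right)} = \frac{209}{- 154 \left(127 + 48\right) - 147033 - 243474 + \left(127 + 48\right) \left(-93\right)} = \frac{209}{\left(-154\right) 175 - 147033 - 243474 + 175 \left(-93\right)} = \frac{209}{-26950 - 147033 - 243474 - 16275} = \frac{209}{-433732} = 209 \left(- \frac{1}{433732}\right) = - \frac{11}{22828}$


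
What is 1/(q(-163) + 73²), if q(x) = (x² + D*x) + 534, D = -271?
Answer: 1/76605 ≈ 1.3054e-5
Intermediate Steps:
q(x) = 534 + x² - 271*x (q(x) = (x² - 271*x) + 534 = 534 + x² - 271*x)
1/(q(-163) + 73²) = 1/((534 + (-163)² - 271*(-163)) + 73²) = 1/((534 + 26569 + 44173) + 5329) = 1/(71276 + 5329) = 1/76605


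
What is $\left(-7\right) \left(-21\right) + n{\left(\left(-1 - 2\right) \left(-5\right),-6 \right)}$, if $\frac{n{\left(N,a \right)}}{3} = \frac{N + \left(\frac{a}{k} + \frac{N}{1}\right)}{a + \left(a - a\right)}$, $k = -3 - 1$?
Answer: $\frac{525}{4} \approx 131.25$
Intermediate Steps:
$k = -4$
$n{\left(N,a \right)} = \frac{3 \left(2 N - \frac{a}{4}\right)}{a}$ ($n{\left(N,a \right)} = 3 \frac{N + \left(\frac{a}{-4} + \frac{N}{1}\right)}{a + \left(a - a\right)} = 3 \frac{N + \left(a \left(- \frac{1}{4}\right) + N 1\right)}{a + 0} = 3 \frac{N + \left(- \frac{a}{4} + N\right)}{a} = 3 \frac{N + \left(N - \frac{a}{4}\right)}{a} = 3 \frac{2 N - \frac{a}{4}}{a} = \frac{3 \left(2 N - \frac{a}{4}\right)}{a}$)
$\left(-7\right) \left(-21\right) + n{\left(\left(-1 - 2\right) \left(-5\right),-6 \right)} = \left(-7\right) \left(-21\right) + \left(- \frac{3}{4} + \frac{6 \left(-1 - 2\right) \left(-5\right)}{-6}\right) = 147 + \left(- \frac{3}{4} + 6 \left(\left(-3\right) \left(-5\right)\right) \left(- \frac{1}{6}\right)\right) = 147 + \left(- \frac{3}{4} + 6 \cdot 15 \left(- \frac{1}{6}\right)\right) = 147 - \frac{63}{4} = \frac{525}{4}$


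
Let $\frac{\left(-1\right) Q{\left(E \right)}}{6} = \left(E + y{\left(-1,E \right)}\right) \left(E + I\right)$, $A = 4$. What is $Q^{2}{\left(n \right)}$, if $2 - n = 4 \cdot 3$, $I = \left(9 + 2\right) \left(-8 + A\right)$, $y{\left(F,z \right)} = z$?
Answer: $41990400$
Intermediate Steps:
$I = -44$ ($I = \left(9 + 2\right) \left(-8 + 4\right) = 11 \left(-4\right) = -44$)
$n = -10$ ($n = 2 - 4 \cdot 3 = 2 - 12 = -10$)
$Q{\left(E \right)} = - 12 E \left(-44 + E\right)$ ($Q{\left(E \right)} = - 6 \left(E + E\right) \left(E - 44\right) = - 6 \cdot 2 E \left(-44 + E\right) = - 12 E \left(-44 + E\right)$)
$Q^{2}{\left(n \right)} = \left(12 \left(-10\right) \left(44 - -10\right)\right)^{2} = \left(12 \left(-10\right) \left(44 + 10\right)\right)^{2} = \left(12 \left(-10\right) 54\right)^{2} = \left(-6480\right)^{2} = 41990400$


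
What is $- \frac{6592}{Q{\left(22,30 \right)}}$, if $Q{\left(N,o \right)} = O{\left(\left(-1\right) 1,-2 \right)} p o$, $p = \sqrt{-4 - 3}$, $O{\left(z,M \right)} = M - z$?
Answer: $- \frac{3296 i \sqrt{7}}{105} \approx - 83.051 i$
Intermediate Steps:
$p = i \sqrt{7}$ ($p = \sqrt{-7} = i \sqrt{7} \approx 2.6458 i$)
$Q{\left(N,o \right)} = - i o \sqrt{7}$ ($Q{\left(N,o \right)} = \left(-2 - \left(-1\right) 1\right) i \sqrt{7} o = \left(-2 - -1\right) i \sqrt{7} o = \left(-2 + 1\right) i \sqrt{7} o = - i \sqrt{7} o = - i o \sqrt{7}$)
$- \frac{6592}{Q{\left(22,30 \right)}} = - \frac{6592}{\left(-1\right) i 30 \sqrt{7}} = - \frac{6592}{\left(-30\right) i \sqrt{7}} = - 6592 \frac{i \sqrt{7}}{210} = - \frac{3296 i \sqrt{7}}{105}$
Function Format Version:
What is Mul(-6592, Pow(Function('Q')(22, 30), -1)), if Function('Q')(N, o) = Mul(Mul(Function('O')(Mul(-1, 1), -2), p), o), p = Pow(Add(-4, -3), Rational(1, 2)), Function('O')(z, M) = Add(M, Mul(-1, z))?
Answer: Mul(Rational(-3296, 105), I, Pow(7, Rational(1, 2))) ≈ Mul(-83.051, I)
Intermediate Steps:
p = Mul(I, Pow(7, Rational(1, 2))) (p = Pow(-7, Rational(1, 2)) = Mul(I, Pow(7, Rational(1, 2))) ≈ Mul(2.6458, I))
Function('Q')(N, o) = Mul(-1, I, o, Pow(7, Rational(1, 2))) (Function('Q')(N, o) = Mul(Mul(Add(-2, Mul(-1, Mul(-1, 1))), Mul(I, Pow(7, Rational(1, 2)))), o) = Mul(Mul(Add(-2, Mul(-1, -1)), Mul(I, Pow(7, Rational(1, 2)))), o) = Mul(Mul(Add(-2, 1), Mul(I, Pow(7, Rational(1, 2)))), o) = Mul(Mul(-1, Mul(I, Pow(7, Rational(1, 2)))), o) = Mul(Mul(-1, I, Pow(7, Rational(1, 2))), o) = Mul(-1, I, o, Pow(7, Rational(1, 2))))
Mul(-6592, Pow(Function('Q')(22, 30), -1)) = Mul(-6592, Pow(Mul(-1, I, 30, Pow(7, Rational(1, 2))), -1)) = Mul(-6592, Pow(Mul(-30, I, Pow(7, Rational(1, 2))), -1)) = Mul(-6592, Mul(Rational(1, 210), I, Pow(7, Rational(1, 2)))) = Mul(Rational(-3296, 105), I, Pow(7, Rational(1, 2)))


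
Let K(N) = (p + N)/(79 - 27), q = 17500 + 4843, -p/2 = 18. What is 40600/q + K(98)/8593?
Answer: 9071463433/4991828374 ≈ 1.8173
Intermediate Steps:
p = -36 (p = -2*18 = -36)
q = 22343
K(N) = -9/13 + N/52 (K(N) = (-36 + N)/(79 - 27) = (-36 + N)/52 = (-36 + N)*(1/52) = -9/13 + N/52)
40600/q + K(98)/8593 = 40600/22343 + (-9/13 + (1/52)*98)/8593 = 40600*(1/22343) + (-9/13 + 49/26)*(1/8593) = 40600/22343 + (31/26)*(1/8593) = 40600/22343 + 31/223418 = 9071463433/4991828374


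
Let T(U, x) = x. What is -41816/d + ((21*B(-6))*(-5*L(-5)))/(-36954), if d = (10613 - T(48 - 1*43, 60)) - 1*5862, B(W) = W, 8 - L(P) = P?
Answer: -87982653/9630623 ≈ -9.1357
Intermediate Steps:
L(P) = 8 - P
d = 4691 (d = (10613 - 1*60) - 1*5862 = (10613 - 60) - 5862 = 10553 - 5862 = 4691)
-41816/d + ((21*B(-6))*(-5*L(-5)))/(-36954) = -41816/4691 + ((21*(-6))*(-5*(8 - 1*(-5))))/(-36954) = -41816*1/4691 - (-630)*(8 + 5)*(-1/36954) = -41816/4691 - (-630)*13*(-1/36954) = -41816/4691 - 126*(-65)*(-1/36954) = -41816/4691 + 8190*(-1/36954) = -41816/4691 - 455/2053 = -87982653/9630623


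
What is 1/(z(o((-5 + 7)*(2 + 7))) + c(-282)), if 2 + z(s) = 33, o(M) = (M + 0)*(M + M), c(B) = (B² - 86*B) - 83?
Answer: 1/103724 ≈ 9.6410e-6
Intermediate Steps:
c(B) = -83 + B² - 86*B
o(M) = 2*M² (o(M) = M*(2*M) = 2*M²)
z(s) = 31 (z(s) = -2 + 33 = 31)
1/(z(o((-5 + 7)*(2 + 7))) + c(-282)) = 1/(31 + (-83 + (-282)² - 86*(-282))) = 1/(31 + (-83 + 79524 + 24252)) = 1/(31 + 103693) = 1/103724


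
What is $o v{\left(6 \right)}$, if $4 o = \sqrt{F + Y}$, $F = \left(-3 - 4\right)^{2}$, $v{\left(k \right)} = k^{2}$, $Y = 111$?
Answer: $36 \sqrt{10} \approx 113.84$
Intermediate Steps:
$F = 49$ ($F = \left(-7\right)^{2} = 49$)
$o = \sqrt{10}$ ($o = \frac{\sqrt{49 + 111}}{4} = \frac{\sqrt{160}}{4} = \frac{4 \sqrt{10}}{4} = \sqrt{10} \approx 3.1623$)
$o v{\left(6 \right)} = \sqrt{10} \cdot 6^{2} = \sqrt{10} \cdot 36 = 36 \sqrt{10}$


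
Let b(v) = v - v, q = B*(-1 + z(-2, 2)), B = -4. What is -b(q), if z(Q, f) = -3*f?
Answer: 0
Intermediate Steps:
q = 28 (q = -4*(-1 - 3*2) = -4*(-1 - 6) = -4*(-7) = 28)
b(v) = 0
-b(q) = -1*0 = 0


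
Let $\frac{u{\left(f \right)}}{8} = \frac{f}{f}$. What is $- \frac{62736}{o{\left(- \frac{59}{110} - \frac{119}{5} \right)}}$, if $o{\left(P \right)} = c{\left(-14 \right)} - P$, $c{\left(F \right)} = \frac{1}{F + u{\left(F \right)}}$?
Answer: $- \frac{2587860}{997} \approx -2595.6$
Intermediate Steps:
$u{\left(f \right)} = 8$ ($u{\left(f \right)} = 8 \frac{f}{f} = 8 \cdot 1 = 8$)
$c{\left(F \right)} = \frac{1}{8 + F}$ ($c{\left(F \right)} = \frac{1}{F + 8} = \frac{1}{8 + F}$)
$o{\left(P \right)} = - \frac{1}{6} - P$ ($o{\left(P \right)} = \frac{1}{8 - 14} - P = \frac{1}{-6} - P = - \frac{1}{6} - P$)
$- \frac{62736}{o{\left(- \frac{59}{110} - \frac{119}{5} \right)}} = - \frac{62736}{- \frac{1}{6} - \left(- \frac{59}{110} - \frac{119}{5}\right)} = - \frac{62736}{- \frac{1}{6} - - \frac{2677}{110}} = - \frac{62736}{- \frac{1}{6} + \frac{2677}{110}} = - \frac{62736}{\frac{3988}{165}} = \left(-62736\right) \frac{165}{3988} = - \frac{2587860}{997}$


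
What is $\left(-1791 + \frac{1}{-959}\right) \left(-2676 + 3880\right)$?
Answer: $- \frac{295422040}{137} \approx -2.1564 \cdot 10^{6}$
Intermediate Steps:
$\left(-1791 + \frac{1}{-959}\right) \left(-2676 + 3880\right) = \left(-1791 - \frac{1}{959}\right) 1204 = \left(- \frac{1717570}{959}\right) 1204 = - \frac{295422040}{137}$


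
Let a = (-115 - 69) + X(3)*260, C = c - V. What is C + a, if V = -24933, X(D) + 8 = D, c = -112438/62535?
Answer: 1466270777/62535 ≈ 23447.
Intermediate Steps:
c = -112438/62535 (c = -112438*1/62535 = -112438/62535 ≈ -1.7980)
X(D) = -8 + D
C = 1559072717/62535 (C = -112438/62535 - 1*(-24933) = -112438/62535 + 24933 = 1559072717/62535 ≈ 24931.)
a = -1484 (a = (-115 - 69) + (-8 + 3)*260 = -184 - 5*260 = -184 - 1300 = -1484)
C + a = 1559072717/62535 - 1484 = 1466270777/62535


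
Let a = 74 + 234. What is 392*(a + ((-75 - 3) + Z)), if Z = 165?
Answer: 154840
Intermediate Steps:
a = 308
392*(a + ((-75 - 3) + Z)) = 392*(308 + ((-75 - 3) + 165)) = 392*(308 + (-78 + 165)) = 392*(308 + 87) = 392*395 = 154840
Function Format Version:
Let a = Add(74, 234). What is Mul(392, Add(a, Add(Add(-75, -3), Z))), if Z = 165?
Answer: 154840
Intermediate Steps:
a = 308
Mul(392, Add(a, Add(Add(-75, -3), Z))) = Mul(392, Add(308, Add(Add(-75, -3), 165))) = Mul(392, Add(308, Add(-78, 165))) = Mul(392, Add(308, 87)) = Mul(392, 395) = 154840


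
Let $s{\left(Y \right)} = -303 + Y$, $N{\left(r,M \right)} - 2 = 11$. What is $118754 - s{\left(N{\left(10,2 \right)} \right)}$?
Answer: $119044$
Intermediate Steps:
$N{\left(r,M \right)} = 13$ ($N{\left(r,M \right)} = 2 + 11 = 13$)
$118754 - s{\left(N{\left(10,2 \right)} \right)} = 118754 - \left(-303 + 13\right) = 118754 - -290 = 118754 + 290 = 119044$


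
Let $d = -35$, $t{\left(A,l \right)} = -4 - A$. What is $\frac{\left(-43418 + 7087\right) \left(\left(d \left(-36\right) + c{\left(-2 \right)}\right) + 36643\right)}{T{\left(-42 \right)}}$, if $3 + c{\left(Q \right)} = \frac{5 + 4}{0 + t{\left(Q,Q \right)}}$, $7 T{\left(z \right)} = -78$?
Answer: $\frac{19274939747}{156} \approx 1.2356 \cdot 10^{8}$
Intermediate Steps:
$T{\left(z \right)} = - \frac{78}{7}$ ($T{\left(z \right)} = \frac{1}{7} \left(-78\right) = - \frac{78}{7}$)
$c{\left(Q \right)} = -3 + \frac{9}{-4 - Q}$ ($c{\left(Q \right)} = -3 + \frac{5 + 4}{0 - \left(4 + Q\right)} = -3 + \frac{9}{-4 - Q}$)
$\frac{\left(-43418 + 7087\right) \left(\left(d \left(-36\right) + c{\left(-2 \right)}\right) + 36643\right)}{T{\left(-42 \right)}} = \frac{\left(-43418 + 7087\right) \left(\left(\left(-35\right) \left(-36\right) + \frac{3 \left(-7 - -2\right)}{4 - 2}\right) + 36643\right)}{- \frac{78}{7}} = - 36331 \left(\left(1260 + \frac{3 \left(-7 + 2\right)}{2}\right) + 36643\right) \left(- \frac{7}{78}\right) = - 36331 \left(\left(1260 + 3 \cdot \frac{1}{2} \left(-5\right)\right) + 36643\right) \left(- \frac{7}{78}\right) = - 36331 \left(\left(1260 - \frac{15}{2}\right) + 36643\right) \left(- \frac{7}{78}\right) = - 36331 \left(\frac{2505}{2} + 36643\right) \left(- \frac{7}{78}\right) = \left(-36331\right) \frac{75791}{2} \left(- \frac{7}{78}\right) = \left(- \frac{2753562821}{2}\right) \left(- \frac{7}{78}\right) = \frac{19274939747}{156}$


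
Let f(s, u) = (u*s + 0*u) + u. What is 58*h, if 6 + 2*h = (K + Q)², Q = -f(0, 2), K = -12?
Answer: 5510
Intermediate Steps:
f(s, u) = u + s*u (f(s, u) = (s*u + 0) + u = s*u + u = u + s*u)
Q = -2 (Q = -2*(1 + 0) = -2 ≈ -2.0000)
h = 95 (h = -3 + (-12 - 2)²/2 = -3 + (½)*(-14)² = -3 + (½)*196 = -3 + 98 = 95)
58*h = 58*95 = 5510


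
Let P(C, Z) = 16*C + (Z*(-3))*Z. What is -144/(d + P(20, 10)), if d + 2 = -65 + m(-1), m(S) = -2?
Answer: 144/49 ≈ 2.9388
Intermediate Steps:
P(C, Z) = -3*Z² + 16*C (P(C, Z) = 16*C + (-3*Z)*Z = 16*C - 3*Z² = -3*Z² + 16*C)
d = -69 (d = -2 + (-65 - 2) = -2 - 67 = -69)
-144/(d + P(20, 10)) = -144/(-69 + (-3*10² + 16*20)) = -144/(-69 + (-3*100 + 320)) = -144/(-69 + (-300 + 320)) = -144/(-69 + 20) = -144/(-49) = -144*(-1/49) = 144/49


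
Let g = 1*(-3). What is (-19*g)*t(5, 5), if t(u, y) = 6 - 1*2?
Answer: 228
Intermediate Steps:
g = -3
t(u, y) = 4 (t(u, y) = 6 - 2 = 4)
(-19*g)*t(5, 5) = -19*(-3)*4 = 57*4 = 228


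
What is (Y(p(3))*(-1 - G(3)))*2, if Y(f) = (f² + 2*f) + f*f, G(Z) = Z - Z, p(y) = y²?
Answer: -360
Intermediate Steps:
G(Z) = 0
Y(f) = 2*f + 2*f² (Y(f) = (f² + 2*f) + f² = 2*f + 2*f²)
(Y(p(3))*(-1 - G(3)))*2 = ((2*3²*(1 + 3²))*(-1 - 1*0))*2 = ((2*9*(1 + 9))*(-1 + 0))*2 = ((2*9*10)*(-1))*2 = (180*(-1))*2 = -180*2 = -360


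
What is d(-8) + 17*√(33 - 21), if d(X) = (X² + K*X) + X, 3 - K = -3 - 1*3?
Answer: -16 + 34*√3 ≈ 42.890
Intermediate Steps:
K = 9 (K = 3 - (-3 - 1*3) = 3 - (-3 - 3) = 3 - 1*(-6) = 3 + 6 = 9)
d(X) = X² + 10*X (d(X) = (X² + 9*X) + X = X² + 10*X)
d(-8) + 17*√(33 - 21) = -8*(10 - 8) + 17*√(33 - 21) = -8*2 + 17*√12 = -16 + 17*(2*√3) = -16 + 34*√3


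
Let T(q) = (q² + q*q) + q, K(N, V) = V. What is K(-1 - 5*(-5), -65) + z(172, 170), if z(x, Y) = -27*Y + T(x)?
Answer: 54685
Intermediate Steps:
T(q) = q + 2*q² (T(q) = (q² + q²) + q = 2*q² + q = q + 2*q²)
z(x, Y) = -27*Y + x*(1 + 2*x)
K(-1 - 5*(-5), -65) + z(172, 170) = -65 + (-27*170 + 172*(1 + 2*172)) = -65 + (-4590 + 172*(1 + 344)) = -65 + (-4590 + 172*345) = -65 + (-4590 + 59340) = -65 + 54750 = 54685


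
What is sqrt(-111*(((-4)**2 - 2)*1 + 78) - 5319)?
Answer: I*sqrt(15531) ≈ 124.62*I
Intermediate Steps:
sqrt(-111*(((-4)**2 - 2)*1 + 78) - 5319) = sqrt(-111*((16 - 2)*1 + 78) - 5319) = sqrt(-111*(14*1 + 78) - 5319) = sqrt(-111*(14 + 78) - 5319) = sqrt(-111*92 - 5319) = sqrt(-10212 - 5319) = sqrt(-15531) = I*sqrt(15531)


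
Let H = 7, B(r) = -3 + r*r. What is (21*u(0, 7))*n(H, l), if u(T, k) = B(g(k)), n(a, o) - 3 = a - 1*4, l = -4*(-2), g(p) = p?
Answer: 5796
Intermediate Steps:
B(r) = -3 + r**2
l = 8
n(a, o) = -1 + a (n(a, o) = 3 + (a - 1*4) = 3 + (a - 4) = 3 + (-4 + a) = -1 + a)
u(T, k) = -3 + k**2
(21*u(0, 7))*n(H, l) = (21*(-3 + 7**2))*(-1 + 7) = (21*(-3 + 49))*6 = (21*46)*6 = 966*6 = 5796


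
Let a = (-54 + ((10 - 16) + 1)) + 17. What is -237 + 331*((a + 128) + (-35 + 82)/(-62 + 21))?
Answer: 1141832/41 ≈ 27850.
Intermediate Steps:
a = -42 (a = (-54 + (-6 + 1)) + 17 = (-54 - 5) + 17 = -59 + 17 = -42)
-237 + 331*((a + 128) + (-35 + 82)/(-62 + 21)) = -237 + 331*((-42 + 128) + (-35 + 82)/(-62 + 21)) = -237 + 331*(86 + 47/(-41)) = -237 + 331*(86 + 47*(-1/41)) = -237 + 331*(86 - 47/41) = -237 + 331*(3479/41) = -237 + 1151549/41 = 1141832/41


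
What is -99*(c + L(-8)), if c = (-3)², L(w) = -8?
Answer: -99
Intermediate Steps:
c = 9
-99*(c + L(-8)) = -99*(9 - 8) = -99*1 = -99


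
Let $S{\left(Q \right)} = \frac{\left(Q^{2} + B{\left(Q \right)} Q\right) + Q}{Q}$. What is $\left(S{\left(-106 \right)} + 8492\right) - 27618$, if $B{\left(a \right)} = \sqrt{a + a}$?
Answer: $-19231 + 2 i \sqrt{53} \approx -19231.0 + 14.56 i$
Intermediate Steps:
$B{\left(a \right)} = \sqrt{2} \sqrt{a}$ ($B{\left(a \right)} = \sqrt{2 a} = \sqrt{2} \sqrt{a}$)
$S{\left(Q \right)} = \frac{Q + Q^{2} + \sqrt{2} Q^{\frac{3}{2}}}{Q}$ ($S{\left(Q \right)} = \frac{\left(Q^{2} + \sqrt{2} \sqrt{Q} Q\right) + Q}{Q} = \frac{\left(Q^{2} + \sqrt{2} Q^{\frac{3}{2}}\right) + Q}{Q} = \frac{Q + Q^{2} + \sqrt{2} Q^{\frac{3}{2}}}{Q}$)
$\left(S{\left(-106 \right)} + 8492\right) - 27618 = \left(\left(1 - 106 + \sqrt{2} \sqrt{-106}\right) + 8492\right) - 27618 = \left(\left(1 - 106 + \sqrt{2} i \sqrt{106}\right) + 8492\right) - 27618 = \left(\left(1 - 106 + 2 i \sqrt{53}\right) + 8492\right) - 27618 = \left(\left(-105 + 2 i \sqrt{53}\right) + 8492\right) - 27618 = \left(8387 + 2 i \sqrt{53}\right) - 27618 = -19231 + 2 i \sqrt{53}$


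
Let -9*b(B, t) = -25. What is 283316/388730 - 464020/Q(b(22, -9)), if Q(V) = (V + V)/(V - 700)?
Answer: 11318750677808/194365 ≈ 5.8234e+7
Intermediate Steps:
b(B, t) = 25/9 (b(B, t) = -⅑*(-25) = 25/9)
Q(V) = 2*V/(-700 + V) (Q(V) = (2*V)/(-700 + V) = 2*V/(-700 + V))
283316/388730 - 464020/Q(b(22, -9)) = 283316/388730 - 464020/(2*(25/9)/(-700 + 25/9)) = 283316*(1/388730) - 464020/(2*(25/9)/(-6275/9)) = 141658/194365 - 464020/(2*(25/9)*(-9/6275)) = 141658/194365 - 464020/(-2/251) = 141658/194365 - 464020*(-251/2) = 141658/194365 + 58234510 = 11318750677808/194365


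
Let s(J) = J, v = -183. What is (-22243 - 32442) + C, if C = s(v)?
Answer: -54868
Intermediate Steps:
C = -183
(-22243 - 32442) + C = (-22243 - 32442) - 183 = -54685 - 183 = -54868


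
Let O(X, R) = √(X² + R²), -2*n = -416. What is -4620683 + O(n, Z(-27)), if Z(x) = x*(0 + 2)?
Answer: -4620683 + 2*√11545 ≈ -4.6205e+6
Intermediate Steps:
Z(x) = 2*x (Z(x) = x*2 = 2*x)
n = 208 (n = -½*(-416) = 208)
O(X, R) = √(R² + X²)
-4620683 + O(n, Z(-27)) = -4620683 + √((2*(-27))² + 208²) = -4620683 + √((-54)² + 43264) = -4620683 + √(2916 + 43264) = -4620683 + √46180 = -4620683 + 2*√11545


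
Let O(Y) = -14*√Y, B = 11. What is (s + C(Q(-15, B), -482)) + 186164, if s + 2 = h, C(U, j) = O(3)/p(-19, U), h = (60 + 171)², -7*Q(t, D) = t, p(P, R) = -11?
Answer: 239523 + 14*√3/11 ≈ 2.3953e+5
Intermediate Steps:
Q(t, D) = -t/7
h = 53361 (h = 231² = 53361)
C(U, j) = 14*√3/11 (C(U, j) = -14*√3/(-11) = -14*√3*(-1/11) = 14*√3/11)
s = 53359 (s = -2 + 53361 = 53359)
(s + C(Q(-15, B), -482)) + 186164 = (53359 + 14*√3/11) + 186164 = 239523 + 14*√3/11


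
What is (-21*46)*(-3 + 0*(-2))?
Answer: 2898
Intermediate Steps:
(-21*46)*(-3 + 0*(-2)) = -966*(-3 + 0) = -966*(-3) = 2898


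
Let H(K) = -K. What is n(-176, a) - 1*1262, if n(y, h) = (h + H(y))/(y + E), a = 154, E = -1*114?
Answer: -36631/29 ≈ -1263.1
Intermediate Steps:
E = -114
n(y, h) = (h - y)/(-114 + y) (n(y, h) = (h - y)/(y - 114) = (h - y)/(-114 + y))
n(-176, a) - 1*1262 = (154 - 1*(-176))/(-114 - 176) - 1*1262 = (154 + 176)/(-290) - 1262 = -1/290*330 - 1262 = -33/29 - 1262 = -36631/29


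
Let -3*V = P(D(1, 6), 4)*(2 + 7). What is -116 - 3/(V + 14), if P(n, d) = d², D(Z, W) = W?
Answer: -3941/34 ≈ -115.91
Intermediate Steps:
V = -48 (V = -4²*(2 + 7)/3 = -16*9/3 = -⅓*144 = -48)
-116 - 3/(V + 14) = -116 - 3/(-48 + 14) = -116 - 3/(-34) = -116 - 3*(-1/34) = -116 + 3/34 = -3941/34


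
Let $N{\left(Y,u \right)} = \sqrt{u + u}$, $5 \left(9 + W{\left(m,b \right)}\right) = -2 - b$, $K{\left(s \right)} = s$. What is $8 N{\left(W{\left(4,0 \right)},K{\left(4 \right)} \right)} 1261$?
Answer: $20176 \sqrt{2} \approx 28533.0$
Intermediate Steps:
$W{\left(m,b \right)} = - \frac{47}{5} - \frac{b}{5}$ ($W{\left(m,b \right)} = -9 + \frac{-2 - b}{5} = -9 - \left(\frac{2}{5} + \frac{b}{5}\right) = - \frac{47}{5} - \frac{b}{5}$)
$N{\left(Y,u \right)} = \sqrt{2} \sqrt{u}$ ($N{\left(Y,u \right)} = \sqrt{2 u} = \sqrt{2} \sqrt{u}$)
$8 N{\left(W{\left(4,0 \right)},K{\left(4 \right)} \right)} 1261 = 8 \sqrt{2} \sqrt{4} \cdot 1261 = 8 \sqrt{2} \cdot 2 \cdot 1261 = 8 \cdot 2 \sqrt{2} \cdot 1261 = 16 \sqrt{2} \cdot 1261 = 20176 \sqrt{2}$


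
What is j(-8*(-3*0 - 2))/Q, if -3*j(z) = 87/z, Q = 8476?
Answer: -29/135616 ≈ -0.00021384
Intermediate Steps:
j(z) = -29/z
j(-8*(-3*0 - 2))/Q = -29*(-1/(8*(-3*0 - 2)))/8476 = -29*(-1/(8*(0 - 2)))*(1/8476) = -29/((-8*(-2)))*(1/8476) = -29/16*(1/8476) = -29*1/16*(1/8476) = -29/16*1/8476 = -29/135616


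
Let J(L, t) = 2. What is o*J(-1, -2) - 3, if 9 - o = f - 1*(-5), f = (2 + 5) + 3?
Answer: -15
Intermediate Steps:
f = 10 (f = 7 + 3 = 10)
o = -6 (o = 9 - (10 - 1*(-5)) = 9 - (10 + 5) = 9 - 1*15 = 9 - 15 = -6)
o*J(-1, -2) - 3 = -6*2 - 3 = -12 - 3 = -15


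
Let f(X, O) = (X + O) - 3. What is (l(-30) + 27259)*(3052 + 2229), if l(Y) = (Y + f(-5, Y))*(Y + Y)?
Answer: 165501259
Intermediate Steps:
f(X, O) = -3 + O + X (f(X, O) = (O + X) - 3 = -3 + O + X)
l(Y) = 2*Y*(-8 + 2*Y) (l(Y) = (Y + (-3 + Y - 5))*(Y + Y) = (Y + (-8 + Y))*(2*Y) = (-8 + 2*Y)*(2*Y) = 2*Y*(-8 + 2*Y))
(l(-30) + 27259)*(3052 + 2229) = (4*(-30)*(-4 - 30) + 27259)*(3052 + 2229) = (4*(-30)*(-34) + 27259)*5281 = (4080 + 27259)*5281 = 31339*5281 = 165501259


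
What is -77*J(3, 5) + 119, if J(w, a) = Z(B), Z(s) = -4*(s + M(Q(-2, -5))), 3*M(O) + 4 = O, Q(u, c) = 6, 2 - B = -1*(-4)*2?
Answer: -4571/3 ≈ -1523.7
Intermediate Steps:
B = -6 (B = 2 - (-1*(-4))*2 = 2 - 4*2 = 2 - 1*8 = 2 - 8 = -6)
M(O) = -4/3 + O/3
Z(s) = -8/3 - 4*s (Z(s) = -4*(s + (-4/3 + (⅓)*6)) = -4*(s + (-4/3 + 2)) = -4*(s + ⅔) = -4*(⅔ + s) = -8/3 - 4*s)
J(w, a) = 64/3 (J(w, a) = -8/3 - 4*(-6) = -8/3 + 24 = 64/3)
-77*J(3, 5) + 119 = -77*64/3 + 119 = -4928/3 + 119 = -4571/3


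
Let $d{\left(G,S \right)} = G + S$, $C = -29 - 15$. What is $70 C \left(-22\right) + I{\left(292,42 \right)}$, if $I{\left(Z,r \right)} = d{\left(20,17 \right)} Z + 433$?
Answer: $78997$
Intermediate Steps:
$C = -44$ ($C = -29 - 15 = -44$)
$I{\left(Z,r \right)} = 433 + 37 Z$ ($I{\left(Z,r \right)} = \left(20 + 17\right) Z + 433 = 37 Z + 433 = 433 + 37 Z$)
$70 C \left(-22\right) + I{\left(292,42 \right)} = 70 \left(-44\right) \left(-22\right) + \left(433 + 37 \cdot 292\right) = \left(-3080\right) \left(-22\right) + \left(433 + 10804\right) = 67760 + 11237 = 78997$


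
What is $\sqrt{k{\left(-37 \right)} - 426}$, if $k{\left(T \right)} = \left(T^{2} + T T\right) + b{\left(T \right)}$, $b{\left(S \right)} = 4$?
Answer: $2 \sqrt{579} \approx 48.125$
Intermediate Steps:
$k{\left(T \right)} = 4 + 2 T^{2}$ ($k{\left(T \right)} = \left(T^{2} + T T\right) + 4 = \left(T^{2} + T^{2}\right) + 4 = 2 T^{2} + 4 = 4 + 2 T^{2}$)
$\sqrt{k{\left(-37 \right)} - 426} = \sqrt{\left(4 + 2 \left(-37\right)^{2}\right) - 426} = \sqrt{\left(4 + 2 \cdot 1369\right) - 426} = \sqrt{\left(4 + 2738\right) - 426} = \sqrt{2742 - 426} = \sqrt{2316} = 2 \sqrt{579}$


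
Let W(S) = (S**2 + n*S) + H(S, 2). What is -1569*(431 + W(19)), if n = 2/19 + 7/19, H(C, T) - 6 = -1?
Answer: -1264614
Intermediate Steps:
H(C, T) = 5 (H(C, T) = 6 - 1 = 5)
n = 9/19 (n = 2*(1/19) + 7*(1/19) = 2/19 + 7/19 = 9/19 ≈ 0.47368)
W(S) = 5 + S**2 + 9*S/19 (W(S) = (S**2 + 9*S/19) + 5 = 5 + S**2 + 9*S/19)
-1569*(431 + W(19)) = -1569*(431 + (5 + 19**2 + (9/19)*19)) = -1569*(431 + (5 + 361 + 9)) = -1569*(431 + 375) = -1569*806 = -1264614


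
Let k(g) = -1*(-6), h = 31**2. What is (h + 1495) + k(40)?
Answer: 2462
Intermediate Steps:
h = 961
k(g) = 6
(h + 1495) + k(40) = (961 + 1495) + 6 = 2456 + 6 = 2462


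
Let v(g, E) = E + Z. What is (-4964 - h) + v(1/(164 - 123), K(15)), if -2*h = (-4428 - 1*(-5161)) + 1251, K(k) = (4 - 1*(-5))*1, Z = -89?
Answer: -4052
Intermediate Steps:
K(k) = 9 (K(k) = (4 + 5)*1 = 9*1 = 9)
v(g, E) = -89 + E (v(g, E) = E - 89 = -89 + E)
h = -992 (h = -((-4428 - 1*(-5161)) + 1251)/2 = -((-4428 + 5161) + 1251)/2 = -(733 + 1251)/2 = -1/2*1984 = -992)
(-4964 - h) + v(1/(164 - 123), K(15)) = (-4964 - 1*(-992)) + (-89 + 9) = (-4964 + 992) - 80 = -3972 - 80 = -4052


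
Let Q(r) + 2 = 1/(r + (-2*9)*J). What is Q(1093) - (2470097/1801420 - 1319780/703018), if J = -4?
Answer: -220280398506433/147539174867740 ≈ -1.4930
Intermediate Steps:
Q(r) = -2 + 1/(72 + r) (Q(r) = -2 + 1/(r - 2*9*(-4)) = -2 + 1/(r - 18*(-4)) = -2 + 1/(r + 72) = -2 + 1/(72 + r))
Q(1093) - (2470097/1801420 - 1319780/703018) = (-143 - 2*1093)/(72 + 1093) - (2470097/1801420 - 1319780/703018) = (-143 - 2186)/1165 - (2470097*(1/1801420) - 1319780*1/703018) = (1/1165)*(-2329) - (2470097/1801420 - 659890/351509) = -2329/1165 - 1*(-320477717427/633215342780) = -2329/1165 + 320477717427/633215342780 = -220280398506433/147539174867740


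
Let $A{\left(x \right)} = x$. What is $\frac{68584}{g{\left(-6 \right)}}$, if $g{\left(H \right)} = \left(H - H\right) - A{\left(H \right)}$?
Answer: $\frac{34292}{3} \approx 11431.0$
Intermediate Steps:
$g{\left(H \right)} = - H$ ($g{\left(H \right)} = \left(H - H\right) - H = 0 - H = - H$)
$\frac{68584}{g{\left(-6 \right)}} = \frac{68584}{\left(-1\right) \left(-6\right)} = \frac{68584}{6} = 68584 \cdot \frac{1}{6} = \frac{34292}{3}$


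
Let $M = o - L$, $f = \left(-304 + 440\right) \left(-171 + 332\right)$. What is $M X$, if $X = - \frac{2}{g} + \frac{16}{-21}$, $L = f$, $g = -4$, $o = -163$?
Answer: $\frac{80883}{14} \approx 5777.4$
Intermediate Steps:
$f = 21896$ ($f = 136 \cdot 161 = 21896$)
$L = 21896$
$X = - \frac{11}{42}$ ($X = - \frac{2}{-4} + \frac{16}{-21} = \left(-2\right) \left(- \frac{1}{4}\right) + 16 \left(- \frac{1}{21}\right) = \frac{1}{2} - \frac{16}{21} = - \frac{11}{42} \approx -0.2619$)
$M = -22059$ ($M = -163 - 21896 = -22059$)
$M X = \left(-22059\right) \left(- \frac{11}{42}\right) = \frac{80883}{14}$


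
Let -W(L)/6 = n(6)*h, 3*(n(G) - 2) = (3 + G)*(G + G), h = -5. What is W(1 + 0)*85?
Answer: 96900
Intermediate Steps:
n(G) = 2 + 2*G*(3 + G)/3 (n(G) = 2 + ((3 + G)*(G + G))/3 = 2 + ((3 + G)*(2*G))/3 = 2 + (2*G*(3 + G))/3 = 2 + 2*G*(3 + G)/3)
W(L) = 1140 (W(L) = -6*(2 + 2*6 + (2/3)*6**2)*(-5) = -6*(2 + 12 + (2/3)*36)*(-5) = -6*(2 + 12 + 24)*(-5) = -228*(-5) = -6*(-190) = 1140)
W(1 + 0)*85 = 1140*85 = 96900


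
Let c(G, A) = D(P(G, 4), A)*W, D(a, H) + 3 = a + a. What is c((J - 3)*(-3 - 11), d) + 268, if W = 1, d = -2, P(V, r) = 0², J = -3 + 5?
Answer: 265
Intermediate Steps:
J = 2
P(V, r) = 0
D(a, H) = -3 + 2*a (D(a, H) = -3 + (a + a) = -3 + 2*a)
c(G, A) = -3 (c(G, A) = (-3 + 2*0)*1 = (-3 + 0)*1 = -3*1 = -3)
c((J - 3)*(-3 - 11), d) + 268 = -3 + 268 = 265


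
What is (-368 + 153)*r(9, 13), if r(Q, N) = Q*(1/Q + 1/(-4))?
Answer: 1075/4 ≈ 268.75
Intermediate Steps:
r(Q, N) = Q*(-1/4 + 1/Q) (r(Q, N) = Q*(1/Q + 1*(-1/4)) = Q*(1/Q - 1/4) = Q*(-1/4 + 1/Q))
(-368 + 153)*r(9, 13) = (-368 + 153)*(1 - 1/4*9) = -215*(1 - 9/4) = -215*(-5/4) = 1075/4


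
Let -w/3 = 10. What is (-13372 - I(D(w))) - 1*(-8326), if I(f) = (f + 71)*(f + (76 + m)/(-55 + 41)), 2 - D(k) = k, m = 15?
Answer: -15345/2 ≈ -7672.5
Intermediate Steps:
w = -30 (w = -3*10 = -30)
D(k) = 2 - k
I(f) = (71 + f)*(-13/2 + f) (I(f) = (f + 71)*(f + (76 + 15)/(-55 + 41)) = (71 + f)*(f + 91/(-14)) = (71 + f)*(f + 91*(-1/14)) = (71 + f)*(f - 13/2) = (71 + f)*(-13/2 + f))
(-13372 - I(D(w))) - 1*(-8326) = (-13372 - (-923/2 + (2 - 1*(-30))**2 + 129*(2 - 1*(-30))/2)) - 1*(-8326) = (-13372 - (-923/2 + (2 + 30)**2 + 129*(2 + 30)/2)) + 8326 = (-13372 - (-923/2 + 32**2 + (129/2)*32)) + 8326 = (-13372 - (-923/2 + 1024 + 2064)) + 8326 = (-13372 - 1*5253/2) + 8326 = (-13372 - 5253/2) + 8326 = -31997/2 + 8326 = -15345/2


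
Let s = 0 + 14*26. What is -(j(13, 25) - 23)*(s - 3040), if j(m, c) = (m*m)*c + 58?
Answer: 11399760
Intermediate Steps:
j(m, c) = 58 + c*m² (j(m, c) = m²*c + 58 = c*m² + 58 = 58 + c*m²)
s = 364 (s = 0 + 364 = 364)
-(j(13, 25) - 23)*(s - 3040) = -((58 + 25*13²) - 23)*(364 - 3040) = -((58 + 25*169) - 23)*(-2676) = -((58 + 4225) - 23)*(-2676) = -(4283 - 23)*(-2676) = -4260*(-2676) = -1*(-11399760) = 11399760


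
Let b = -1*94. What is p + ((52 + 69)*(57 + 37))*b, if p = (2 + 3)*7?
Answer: -1069121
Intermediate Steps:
b = -94
p = 35 (p = 5*7 = 35)
p + ((52 + 69)*(57 + 37))*b = 35 + ((52 + 69)*(57 + 37))*(-94) = 35 + (121*94)*(-94) = 35 + 11374*(-94) = 35 - 1069156 = -1069121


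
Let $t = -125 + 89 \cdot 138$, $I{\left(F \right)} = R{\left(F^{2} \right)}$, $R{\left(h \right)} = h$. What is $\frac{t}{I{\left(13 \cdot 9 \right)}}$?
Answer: $\frac{12157}{13689} \approx 0.88809$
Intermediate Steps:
$I{\left(F \right)} = F^{2}$
$t = 12157$ ($t = -125 + 12282 = 12157$)
$\frac{t}{I{\left(13 \cdot 9 \right)}} = \frac{12157}{\left(13 \cdot 9\right)^{2}} = \frac{12157}{117^{2}} = \frac{12157}{13689}$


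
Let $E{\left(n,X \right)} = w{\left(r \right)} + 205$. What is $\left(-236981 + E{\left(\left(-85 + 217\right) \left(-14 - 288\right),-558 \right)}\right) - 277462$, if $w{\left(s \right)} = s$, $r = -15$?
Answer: $-514253$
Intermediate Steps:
$E{\left(n,X \right)} = 190$ ($E{\left(n,X \right)} = -15 + 205 = 190$)
$\left(-236981 + E{\left(\left(-85 + 217\right) \left(-14 - 288\right),-558 \right)}\right) - 277462 = \left(-236981 + 190\right) - 277462 = -236791 - 277462 = -514253$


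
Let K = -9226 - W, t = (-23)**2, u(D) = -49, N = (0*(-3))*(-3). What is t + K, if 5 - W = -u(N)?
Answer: -8653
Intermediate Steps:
N = 0 (N = 0*(-3) = 0)
t = 529
W = -44 (W = 5 - (-1)*(-49) = 5 - 1*49 = 5 - 49 = -44)
K = -9182 (K = -9226 - 1*(-44) = -9226 + 44 = -9182)
t + K = 529 - 9182 = -8653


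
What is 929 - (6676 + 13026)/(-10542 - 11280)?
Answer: 10146170/10911 ≈ 929.90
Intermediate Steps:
929 - (6676 + 13026)/(-10542 - 11280) = 929 - 19702/(-21822) = 929 - 19702*(-1)/21822 = 929 - 1*(-9851/10911) = 929 + 9851/10911 = 10146170/10911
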